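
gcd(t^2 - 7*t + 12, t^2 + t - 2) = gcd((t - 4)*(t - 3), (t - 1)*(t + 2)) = 1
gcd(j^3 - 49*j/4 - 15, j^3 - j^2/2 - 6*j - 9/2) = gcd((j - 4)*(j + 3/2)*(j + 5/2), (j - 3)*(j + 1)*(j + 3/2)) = j + 3/2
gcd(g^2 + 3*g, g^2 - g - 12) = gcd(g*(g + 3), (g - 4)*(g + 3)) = g + 3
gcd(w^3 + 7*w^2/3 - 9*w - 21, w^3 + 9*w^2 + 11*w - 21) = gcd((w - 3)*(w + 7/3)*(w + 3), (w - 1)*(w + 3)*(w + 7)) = w + 3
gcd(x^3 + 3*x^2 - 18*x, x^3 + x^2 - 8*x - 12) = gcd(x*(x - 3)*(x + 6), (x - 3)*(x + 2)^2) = x - 3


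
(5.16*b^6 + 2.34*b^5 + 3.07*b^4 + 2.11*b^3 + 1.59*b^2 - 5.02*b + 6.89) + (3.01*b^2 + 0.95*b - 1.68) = 5.16*b^6 + 2.34*b^5 + 3.07*b^4 + 2.11*b^3 + 4.6*b^2 - 4.07*b + 5.21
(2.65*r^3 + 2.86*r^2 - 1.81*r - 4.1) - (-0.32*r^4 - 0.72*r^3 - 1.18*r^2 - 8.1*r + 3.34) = 0.32*r^4 + 3.37*r^3 + 4.04*r^2 + 6.29*r - 7.44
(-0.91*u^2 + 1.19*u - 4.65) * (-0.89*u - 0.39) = 0.8099*u^3 - 0.7042*u^2 + 3.6744*u + 1.8135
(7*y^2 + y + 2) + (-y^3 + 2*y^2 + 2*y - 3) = -y^3 + 9*y^2 + 3*y - 1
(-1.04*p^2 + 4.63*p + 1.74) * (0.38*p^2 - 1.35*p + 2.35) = -0.3952*p^4 + 3.1634*p^3 - 8.0333*p^2 + 8.5315*p + 4.089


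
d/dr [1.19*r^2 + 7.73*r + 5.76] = 2.38*r + 7.73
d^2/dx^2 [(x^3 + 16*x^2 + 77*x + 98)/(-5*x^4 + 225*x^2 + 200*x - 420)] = 2*(-x^6 - 42*x^5 - 333*x^4 + 530*x^3 + 8715*x^2 - 9408*x - 112357)/(5*(x^9 - 6*x^8 - 111*x^7 + 610*x^6 + 4047*x^5 - 19914*x^4 - 42965*x^3 + 201222*x^2 - 216972*x + 74088))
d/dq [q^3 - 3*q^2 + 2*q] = 3*q^2 - 6*q + 2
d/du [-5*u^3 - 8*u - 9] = -15*u^2 - 8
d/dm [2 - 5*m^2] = -10*m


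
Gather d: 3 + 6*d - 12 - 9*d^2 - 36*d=-9*d^2 - 30*d - 9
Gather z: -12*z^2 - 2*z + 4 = -12*z^2 - 2*z + 4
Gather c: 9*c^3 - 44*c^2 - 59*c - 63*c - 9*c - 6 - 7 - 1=9*c^3 - 44*c^2 - 131*c - 14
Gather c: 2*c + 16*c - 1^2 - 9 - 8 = 18*c - 18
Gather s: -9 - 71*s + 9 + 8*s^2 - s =8*s^2 - 72*s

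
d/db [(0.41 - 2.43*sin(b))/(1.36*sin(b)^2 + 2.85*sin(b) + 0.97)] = (3.3048*sin(b)^2 - 1.1152*sin(b) - 3.5256)*cos(b)/(1.8496*sin(b)^4 + 7.752*sin(b)^3 + 10.7609*sin(b)^2 + 5.529*sin(b) + 0.9409)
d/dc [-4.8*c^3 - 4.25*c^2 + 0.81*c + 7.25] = -14.4*c^2 - 8.5*c + 0.81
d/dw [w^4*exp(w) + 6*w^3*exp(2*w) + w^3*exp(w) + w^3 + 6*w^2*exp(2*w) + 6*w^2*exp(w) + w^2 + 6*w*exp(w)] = w^4*exp(w) + 12*w^3*exp(2*w) + 5*w^3*exp(w) + 30*w^2*exp(2*w) + 9*w^2*exp(w) + 3*w^2 + 12*w*exp(2*w) + 18*w*exp(w) + 2*w + 6*exp(w)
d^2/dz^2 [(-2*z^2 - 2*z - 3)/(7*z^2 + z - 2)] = 6*(-28*z^3 - 175*z^2 - 49*z - 19)/(343*z^6 + 147*z^5 - 273*z^4 - 83*z^3 + 78*z^2 + 12*z - 8)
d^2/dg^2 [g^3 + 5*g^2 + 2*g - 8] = 6*g + 10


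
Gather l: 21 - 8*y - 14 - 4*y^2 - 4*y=-4*y^2 - 12*y + 7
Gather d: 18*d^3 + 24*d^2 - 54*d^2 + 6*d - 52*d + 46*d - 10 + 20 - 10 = 18*d^3 - 30*d^2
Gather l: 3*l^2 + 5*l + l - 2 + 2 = 3*l^2 + 6*l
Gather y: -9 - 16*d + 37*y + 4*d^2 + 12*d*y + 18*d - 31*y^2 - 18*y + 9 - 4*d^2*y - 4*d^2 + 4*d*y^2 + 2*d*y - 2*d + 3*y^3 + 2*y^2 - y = 3*y^3 + y^2*(4*d - 29) + y*(-4*d^2 + 14*d + 18)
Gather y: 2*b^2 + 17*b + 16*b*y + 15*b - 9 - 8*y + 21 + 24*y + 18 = 2*b^2 + 32*b + y*(16*b + 16) + 30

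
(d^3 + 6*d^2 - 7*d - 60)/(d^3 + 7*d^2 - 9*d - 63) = (d^2 + 9*d + 20)/(d^2 + 10*d + 21)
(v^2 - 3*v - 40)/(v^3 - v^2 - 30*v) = (v - 8)/(v*(v - 6))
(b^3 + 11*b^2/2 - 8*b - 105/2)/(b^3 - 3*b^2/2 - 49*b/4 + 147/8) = 4*(b^2 + 2*b - 15)/(4*b^2 - 20*b + 21)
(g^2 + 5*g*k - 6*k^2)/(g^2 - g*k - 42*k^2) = (g - k)/(g - 7*k)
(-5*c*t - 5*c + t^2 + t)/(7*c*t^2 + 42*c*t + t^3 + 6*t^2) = (-5*c*t - 5*c + t^2 + t)/(t*(7*c*t + 42*c + t^2 + 6*t))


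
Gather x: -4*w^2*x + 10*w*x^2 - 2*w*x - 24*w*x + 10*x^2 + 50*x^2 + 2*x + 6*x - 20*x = x^2*(10*w + 60) + x*(-4*w^2 - 26*w - 12)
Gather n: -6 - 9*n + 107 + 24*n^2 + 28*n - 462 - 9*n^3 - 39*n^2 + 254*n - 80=-9*n^3 - 15*n^2 + 273*n - 441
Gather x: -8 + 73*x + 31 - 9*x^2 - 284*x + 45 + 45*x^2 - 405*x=36*x^2 - 616*x + 68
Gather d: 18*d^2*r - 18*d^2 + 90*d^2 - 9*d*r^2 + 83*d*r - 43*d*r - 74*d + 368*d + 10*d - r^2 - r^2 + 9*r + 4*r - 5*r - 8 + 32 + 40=d^2*(18*r + 72) + d*(-9*r^2 + 40*r + 304) - 2*r^2 + 8*r + 64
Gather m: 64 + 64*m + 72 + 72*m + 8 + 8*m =144*m + 144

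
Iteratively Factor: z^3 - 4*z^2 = (z)*(z^2 - 4*z) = z*(z - 4)*(z)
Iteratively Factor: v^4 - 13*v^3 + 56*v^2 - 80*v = (v - 4)*(v^3 - 9*v^2 + 20*v) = (v - 5)*(v - 4)*(v^2 - 4*v) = (v - 5)*(v - 4)^2*(v)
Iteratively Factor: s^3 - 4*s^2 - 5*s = (s + 1)*(s^2 - 5*s) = (s - 5)*(s + 1)*(s)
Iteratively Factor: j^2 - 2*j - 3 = (j - 3)*(j + 1)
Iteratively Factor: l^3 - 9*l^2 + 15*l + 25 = (l - 5)*(l^2 - 4*l - 5) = (l - 5)^2*(l + 1)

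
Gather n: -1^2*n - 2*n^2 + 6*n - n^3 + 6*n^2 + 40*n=-n^3 + 4*n^2 + 45*n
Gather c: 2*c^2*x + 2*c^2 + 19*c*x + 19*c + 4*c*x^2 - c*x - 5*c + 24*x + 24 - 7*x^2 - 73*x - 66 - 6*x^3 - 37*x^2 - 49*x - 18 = c^2*(2*x + 2) + c*(4*x^2 + 18*x + 14) - 6*x^3 - 44*x^2 - 98*x - 60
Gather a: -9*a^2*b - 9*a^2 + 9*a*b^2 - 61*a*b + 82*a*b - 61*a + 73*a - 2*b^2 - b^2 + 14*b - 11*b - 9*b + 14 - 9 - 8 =a^2*(-9*b - 9) + a*(9*b^2 + 21*b + 12) - 3*b^2 - 6*b - 3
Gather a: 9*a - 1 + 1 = 9*a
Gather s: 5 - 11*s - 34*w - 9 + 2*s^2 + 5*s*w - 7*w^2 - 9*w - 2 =2*s^2 + s*(5*w - 11) - 7*w^2 - 43*w - 6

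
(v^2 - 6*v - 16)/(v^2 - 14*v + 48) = (v + 2)/(v - 6)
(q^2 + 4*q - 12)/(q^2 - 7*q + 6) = (q^2 + 4*q - 12)/(q^2 - 7*q + 6)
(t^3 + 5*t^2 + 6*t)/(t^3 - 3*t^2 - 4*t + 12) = t*(t + 3)/(t^2 - 5*t + 6)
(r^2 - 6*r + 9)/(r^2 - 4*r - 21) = (-r^2 + 6*r - 9)/(-r^2 + 4*r + 21)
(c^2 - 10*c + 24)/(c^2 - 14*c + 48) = (c - 4)/(c - 8)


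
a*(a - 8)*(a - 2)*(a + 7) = a^4 - 3*a^3 - 54*a^2 + 112*a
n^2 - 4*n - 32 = (n - 8)*(n + 4)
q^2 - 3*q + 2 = (q - 2)*(q - 1)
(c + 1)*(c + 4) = c^2 + 5*c + 4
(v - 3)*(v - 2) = v^2 - 5*v + 6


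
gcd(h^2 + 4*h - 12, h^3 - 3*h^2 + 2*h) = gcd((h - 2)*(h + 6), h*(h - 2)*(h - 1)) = h - 2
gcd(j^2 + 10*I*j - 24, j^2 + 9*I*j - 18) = j + 6*I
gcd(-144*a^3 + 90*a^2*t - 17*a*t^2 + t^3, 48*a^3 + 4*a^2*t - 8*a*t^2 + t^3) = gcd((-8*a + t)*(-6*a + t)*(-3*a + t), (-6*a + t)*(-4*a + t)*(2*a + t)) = -6*a + t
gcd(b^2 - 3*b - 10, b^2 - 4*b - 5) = b - 5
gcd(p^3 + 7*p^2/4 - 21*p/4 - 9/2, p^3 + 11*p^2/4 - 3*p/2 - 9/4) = p^2 + 15*p/4 + 9/4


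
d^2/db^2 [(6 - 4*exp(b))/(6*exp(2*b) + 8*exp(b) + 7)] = (-144*exp(4*b) + 1056*exp(3*b) + 1872*exp(2*b) - 400*exp(b) - 532)*exp(b)/(216*exp(6*b) + 864*exp(5*b) + 1908*exp(4*b) + 2528*exp(3*b) + 2226*exp(2*b) + 1176*exp(b) + 343)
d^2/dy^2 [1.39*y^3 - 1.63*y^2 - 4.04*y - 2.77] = 8.34*y - 3.26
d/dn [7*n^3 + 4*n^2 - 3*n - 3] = 21*n^2 + 8*n - 3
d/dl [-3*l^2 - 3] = -6*l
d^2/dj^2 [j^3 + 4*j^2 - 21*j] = 6*j + 8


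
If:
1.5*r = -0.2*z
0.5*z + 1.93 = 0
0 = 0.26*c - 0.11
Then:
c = 0.42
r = 0.51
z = -3.86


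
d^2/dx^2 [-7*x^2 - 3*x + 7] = -14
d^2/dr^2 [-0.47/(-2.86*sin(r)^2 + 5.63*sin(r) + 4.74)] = (15.377648*sin(r)^4 - 22.703538*sin(r)^3 + 17.317103*sin(r)^2 + 32.864562*sin(r) - 42.538102)/(-2.86*sin(r)^2 + 5.63*sin(r) + 4.74)^3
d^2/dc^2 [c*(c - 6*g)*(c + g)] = 6*c - 10*g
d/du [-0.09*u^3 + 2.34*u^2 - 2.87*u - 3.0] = -0.27*u^2 + 4.68*u - 2.87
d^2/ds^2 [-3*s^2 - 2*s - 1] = -6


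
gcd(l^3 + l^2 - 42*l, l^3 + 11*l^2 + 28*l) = l^2 + 7*l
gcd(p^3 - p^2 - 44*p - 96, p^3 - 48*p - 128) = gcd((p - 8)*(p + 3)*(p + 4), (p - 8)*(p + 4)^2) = p^2 - 4*p - 32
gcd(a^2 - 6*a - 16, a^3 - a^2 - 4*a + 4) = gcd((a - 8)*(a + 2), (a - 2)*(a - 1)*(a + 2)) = a + 2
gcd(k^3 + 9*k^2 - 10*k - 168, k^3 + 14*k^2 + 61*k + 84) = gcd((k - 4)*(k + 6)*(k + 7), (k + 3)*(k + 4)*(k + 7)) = k + 7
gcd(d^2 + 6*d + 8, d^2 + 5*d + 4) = d + 4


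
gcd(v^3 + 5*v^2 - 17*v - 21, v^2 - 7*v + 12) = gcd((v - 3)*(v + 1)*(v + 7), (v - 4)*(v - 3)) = v - 3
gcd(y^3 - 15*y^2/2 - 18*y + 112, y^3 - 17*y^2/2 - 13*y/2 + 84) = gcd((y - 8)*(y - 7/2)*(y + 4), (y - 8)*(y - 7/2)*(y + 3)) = y^2 - 23*y/2 + 28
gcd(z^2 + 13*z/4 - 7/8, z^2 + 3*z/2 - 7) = z + 7/2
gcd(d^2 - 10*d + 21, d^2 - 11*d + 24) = d - 3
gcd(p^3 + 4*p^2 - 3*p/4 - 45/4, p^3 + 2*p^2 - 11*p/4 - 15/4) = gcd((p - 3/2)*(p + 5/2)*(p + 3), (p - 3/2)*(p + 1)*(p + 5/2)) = p^2 + p - 15/4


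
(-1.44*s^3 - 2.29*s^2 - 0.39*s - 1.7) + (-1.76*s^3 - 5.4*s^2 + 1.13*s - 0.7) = -3.2*s^3 - 7.69*s^2 + 0.74*s - 2.4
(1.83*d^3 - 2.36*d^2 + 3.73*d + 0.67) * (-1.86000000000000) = -3.4038*d^3 + 4.3896*d^2 - 6.9378*d - 1.2462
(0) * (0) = 0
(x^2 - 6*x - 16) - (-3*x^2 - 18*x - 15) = 4*x^2 + 12*x - 1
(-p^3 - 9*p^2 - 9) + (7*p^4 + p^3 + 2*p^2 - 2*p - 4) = 7*p^4 - 7*p^2 - 2*p - 13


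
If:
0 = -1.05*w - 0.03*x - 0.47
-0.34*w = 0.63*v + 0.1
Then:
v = 0.0154195011337868*x + 0.0828420256991686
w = -0.0285714285714286*x - 0.447619047619048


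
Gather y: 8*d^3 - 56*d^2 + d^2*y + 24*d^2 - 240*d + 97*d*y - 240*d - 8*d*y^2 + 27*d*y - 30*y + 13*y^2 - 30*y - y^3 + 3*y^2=8*d^3 - 32*d^2 - 480*d - y^3 + y^2*(16 - 8*d) + y*(d^2 + 124*d - 60)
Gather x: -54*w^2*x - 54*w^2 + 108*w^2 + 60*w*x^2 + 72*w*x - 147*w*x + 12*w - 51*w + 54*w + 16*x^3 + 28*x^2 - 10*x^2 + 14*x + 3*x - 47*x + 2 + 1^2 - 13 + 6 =54*w^2 + 15*w + 16*x^3 + x^2*(60*w + 18) + x*(-54*w^2 - 75*w - 30) - 4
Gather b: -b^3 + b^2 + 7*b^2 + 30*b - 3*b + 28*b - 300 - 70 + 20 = -b^3 + 8*b^2 + 55*b - 350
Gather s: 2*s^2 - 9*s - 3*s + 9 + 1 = 2*s^2 - 12*s + 10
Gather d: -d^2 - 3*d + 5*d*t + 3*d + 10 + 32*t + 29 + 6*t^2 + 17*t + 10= -d^2 + 5*d*t + 6*t^2 + 49*t + 49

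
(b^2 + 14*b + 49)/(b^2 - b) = (b^2 + 14*b + 49)/(b*(b - 1))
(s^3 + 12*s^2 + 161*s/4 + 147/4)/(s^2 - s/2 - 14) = (2*s^2 + 17*s + 21)/(2*(s - 4))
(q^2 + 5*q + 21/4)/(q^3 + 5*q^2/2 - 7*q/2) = (q + 3/2)/(q*(q - 1))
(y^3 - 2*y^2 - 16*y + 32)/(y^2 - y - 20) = (y^2 - 6*y + 8)/(y - 5)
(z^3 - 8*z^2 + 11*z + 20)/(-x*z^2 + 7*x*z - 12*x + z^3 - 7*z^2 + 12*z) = (-z^2 + 4*z + 5)/(x*z - 3*x - z^2 + 3*z)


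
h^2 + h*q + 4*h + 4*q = (h + 4)*(h + q)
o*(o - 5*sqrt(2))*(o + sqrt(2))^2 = o^4 - 3*sqrt(2)*o^3 - 18*o^2 - 10*sqrt(2)*o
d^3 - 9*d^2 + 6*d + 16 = (d - 8)*(d - 2)*(d + 1)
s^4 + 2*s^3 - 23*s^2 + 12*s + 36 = (s - 3)*(s - 2)*(s + 1)*(s + 6)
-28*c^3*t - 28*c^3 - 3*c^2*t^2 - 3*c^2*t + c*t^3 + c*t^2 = (-7*c + t)*(4*c + t)*(c*t + c)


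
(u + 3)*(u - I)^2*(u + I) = u^4 + 3*u^3 - I*u^3 + u^2 - 3*I*u^2 + 3*u - I*u - 3*I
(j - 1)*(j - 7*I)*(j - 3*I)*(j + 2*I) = j^4 - j^3 - 8*I*j^3 - j^2 + 8*I*j^2 + j - 42*I*j + 42*I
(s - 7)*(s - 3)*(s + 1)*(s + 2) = s^4 - 7*s^3 - 7*s^2 + 43*s + 42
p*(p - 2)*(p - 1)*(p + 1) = p^4 - 2*p^3 - p^2 + 2*p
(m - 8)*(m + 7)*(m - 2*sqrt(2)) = m^3 - 2*sqrt(2)*m^2 - m^2 - 56*m + 2*sqrt(2)*m + 112*sqrt(2)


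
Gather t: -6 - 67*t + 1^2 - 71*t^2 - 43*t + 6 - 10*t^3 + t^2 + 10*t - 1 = -10*t^3 - 70*t^2 - 100*t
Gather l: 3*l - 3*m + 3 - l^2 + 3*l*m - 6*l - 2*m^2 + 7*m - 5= -l^2 + l*(3*m - 3) - 2*m^2 + 4*m - 2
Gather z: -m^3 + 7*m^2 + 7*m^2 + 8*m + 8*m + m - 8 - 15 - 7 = -m^3 + 14*m^2 + 17*m - 30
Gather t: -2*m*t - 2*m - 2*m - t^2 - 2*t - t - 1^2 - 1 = -4*m - t^2 + t*(-2*m - 3) - 2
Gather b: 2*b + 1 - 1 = 2*b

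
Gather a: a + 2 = a + 2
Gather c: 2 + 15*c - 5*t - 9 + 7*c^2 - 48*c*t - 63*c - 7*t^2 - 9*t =7*c^2 + c*(-48*t - 48) - 7*t^2 - 14*t - 7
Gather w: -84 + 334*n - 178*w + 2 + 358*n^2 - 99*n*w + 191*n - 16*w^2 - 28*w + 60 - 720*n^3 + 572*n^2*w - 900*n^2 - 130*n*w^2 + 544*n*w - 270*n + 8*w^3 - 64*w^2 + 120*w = -720*n^3 - 542*n^2 + 255*n + 8*w^3 + w^2*(-130*n - 80) + w*(572*n^2 + 445*n - 86) - 22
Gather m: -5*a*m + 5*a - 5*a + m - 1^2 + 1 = m*(1 - 5*a)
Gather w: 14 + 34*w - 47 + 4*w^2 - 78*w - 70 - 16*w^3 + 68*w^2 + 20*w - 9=-16*w^3 + 72*w^2 - 24*w - 112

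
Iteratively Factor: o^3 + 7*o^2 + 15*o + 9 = (o + 3)*(o^2 + 4*o + 3) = (o + 3)^2*(o + 1)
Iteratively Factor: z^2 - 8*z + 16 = (z - 4)*(z - 4)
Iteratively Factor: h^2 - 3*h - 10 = (h - 5)*(h + 2)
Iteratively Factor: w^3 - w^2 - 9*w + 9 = (w + 3)*(w^2 - 4*w + 3) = (w - 3)*(w + 3)*(w - 1)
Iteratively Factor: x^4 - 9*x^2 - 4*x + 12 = (x - 1)*(x^3 + x^2 - 8*x - 12) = (x - 1)*(x + 2)*(x^2 - x - 6) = (x - 1)*(x + 2)^2*(x - 3)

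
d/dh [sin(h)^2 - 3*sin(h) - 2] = (2*sin(h) - 3)*cos(h)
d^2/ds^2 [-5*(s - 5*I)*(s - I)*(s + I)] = -30*s + 50*I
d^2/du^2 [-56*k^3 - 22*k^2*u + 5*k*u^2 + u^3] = 10*k + 6*u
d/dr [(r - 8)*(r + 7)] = 2*r - 1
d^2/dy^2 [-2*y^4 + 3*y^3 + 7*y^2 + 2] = -24*y^2 + 18*y + 14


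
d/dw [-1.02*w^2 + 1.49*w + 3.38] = 1.49 - 2.04*w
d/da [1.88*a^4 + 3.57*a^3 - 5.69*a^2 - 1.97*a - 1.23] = 7.52*a^3 + 10.71*a^2 - 11.38*a - 1.97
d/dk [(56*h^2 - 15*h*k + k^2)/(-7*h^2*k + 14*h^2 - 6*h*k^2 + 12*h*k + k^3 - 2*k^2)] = (8*h^2 + 16*h*k - 18*h - k^2)/(h^2*k^2 - 4*h^2*k + 4*h^2 + 2*h*k^3 - 8*h*k^2 + 8*h*k + k^4 - 4*k^3 + 4*k^2)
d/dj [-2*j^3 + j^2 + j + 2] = -6*j^2 + 2*j + 1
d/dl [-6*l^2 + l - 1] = 1 - 12*l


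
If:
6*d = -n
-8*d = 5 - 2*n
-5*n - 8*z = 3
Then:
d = -1/4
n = 3/2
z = -21/16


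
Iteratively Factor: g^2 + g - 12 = (g + 4)*(g - 3)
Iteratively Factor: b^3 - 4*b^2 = (b)*(b^2 - 4*b) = b^2*(b - 4)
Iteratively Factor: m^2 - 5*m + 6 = (m - 2)*(m - 3)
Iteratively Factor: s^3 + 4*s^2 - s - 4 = (s - 1)*(s^2 + 5*s + 4) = (s - 1)*(s + 1)*(s + 4)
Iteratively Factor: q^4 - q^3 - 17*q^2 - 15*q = (q - 5)*(q^3 + 4*q^2 + 3*q) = (q - 5)*(q + 1)*(q^2 + 3*q) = (q - 5)*(q + 1)*(q + 3)*(q)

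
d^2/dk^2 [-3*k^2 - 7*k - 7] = -6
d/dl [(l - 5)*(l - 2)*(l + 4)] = 3*l^2 - 6*l - 18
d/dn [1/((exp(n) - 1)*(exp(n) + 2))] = (-2*exp(n) - 1)*exp(n)/(exp(4*n) + 2*exp(3*n) - 3*exp(2*n) - 4*exp(n) + 4)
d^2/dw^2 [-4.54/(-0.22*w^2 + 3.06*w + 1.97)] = (0.439472*w^2 - 6.112656*w - 4.54*(0.44*w - 3.06)*(0.88*w - 6.12) - 3.935272)/(-0.22*w^2 + 3.06*w + 1.97)^3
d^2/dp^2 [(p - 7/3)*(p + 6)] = 2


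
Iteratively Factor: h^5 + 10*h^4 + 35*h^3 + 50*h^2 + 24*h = (h + 3)*(h^4 + 7*h^3 + 14*h^2 + 8*h) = (h + 2)*(h + 3)*(h^3 + 5*h^2 + 4*h) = (h + 1)*(h + 2)*(h + 3)*(h^2 + 4*h) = (h + 1)*(h + 2)*(h + 3)*(h + 4)*(h)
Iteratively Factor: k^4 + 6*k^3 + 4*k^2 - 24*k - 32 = (k - 2)*(k^3 + 8*k^2 + 20*k + 16) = (k - 2)*(k + 4)*(k^2 + 4*k + 4) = (k - 2)*(k + 2)*(k + 4)*(k + 2)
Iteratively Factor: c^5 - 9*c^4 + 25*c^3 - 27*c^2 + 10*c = (c - 1)*(c^4 - 8*c^3 + 17*c^2 - 10*c) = c*(c - 1)*(c^3 - 8*c^2 + 17*c - 10) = c*(c - 5)*(c - 1)*(c^2 - 3*c + 2) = c*(c - 5)*(c - 2)*(c - 1)*(c - 1)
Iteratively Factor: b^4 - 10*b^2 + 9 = (b - 1)*(b^3 + b^2 - 9*b - 9) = (b - 3)*(b - 1)*(b^2 + 4*b + 3) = (b - 3)*(b - 1)*(b + 1)*(b + 3)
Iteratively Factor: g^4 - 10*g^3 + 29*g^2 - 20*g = (g - 1)*(g^3 - 9*g^2 + 20*g) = (g - 5)*(g - 1)*(g^2 - 4*g) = (g - 5)*(g - 4)*(g - 1)*(g)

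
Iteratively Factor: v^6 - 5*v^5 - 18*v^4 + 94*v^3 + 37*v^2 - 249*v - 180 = (v + 1)*(v^5 - 6*v^4 - 12*v^3 + 106*v^2 - 69*v - 180) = (v + 1)^2*(v^4 - 7*v^3 - 5*v^2 + 111*v - 180) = (v - 3)*(v + 1)^2*(v^3 - 4*v^2 - 17*v + 60) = (v - 3)^2*(v + 1)^2*(v^2 - v - 20) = (v - 3)^2*(v + 1)^2*(v + 4)*(v - 5)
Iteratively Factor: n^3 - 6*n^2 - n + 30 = (n - 5)*(n^2 - n - 6) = (n - 5)*(n - 3)*(n + 2)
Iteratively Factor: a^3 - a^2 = (a)*(a^2 - a) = a*(a - 1)*(a)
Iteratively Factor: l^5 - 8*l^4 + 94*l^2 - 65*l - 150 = (l - 5)*(l^4 - 3*l^3 - 15*l^2 + 19*l + 30) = (l - 5)^2*(l^3 + 2*l^2 - 5*l - 6) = (l - 5)^2*(l + 3)*(l^2 - l - 2) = (l - 5)^2*(l + 1)*(l + 3)*(l - 2)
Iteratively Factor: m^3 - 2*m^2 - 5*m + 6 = (m - 1)*(m^2 - m - 6) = (m - 3)*(m - 1)*(m + 2)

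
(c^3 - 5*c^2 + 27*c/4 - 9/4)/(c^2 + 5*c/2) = (4*c^3 - 20*c^2 + 27*c - 9)/(2*c*(2*c + 5))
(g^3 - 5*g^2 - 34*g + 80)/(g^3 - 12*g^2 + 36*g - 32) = (g + 5)/(g - 2)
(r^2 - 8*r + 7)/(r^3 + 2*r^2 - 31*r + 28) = (r - 7)/(r^2 + 3*r - 28)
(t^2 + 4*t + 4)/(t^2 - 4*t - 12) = (t + 2)/(t - 6)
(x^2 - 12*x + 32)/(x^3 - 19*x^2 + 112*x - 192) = (x - 4)/(x^2 - 11*x + 24)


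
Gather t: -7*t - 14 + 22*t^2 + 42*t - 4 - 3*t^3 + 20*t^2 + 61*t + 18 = -3*t^3 + 42*t^2 + 96*t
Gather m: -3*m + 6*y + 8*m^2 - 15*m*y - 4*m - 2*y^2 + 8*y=8*m^2 + m*(-15*y - 7) - 2*y^2 + 14*y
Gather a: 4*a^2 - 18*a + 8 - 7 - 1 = 4*a^2 - 18*a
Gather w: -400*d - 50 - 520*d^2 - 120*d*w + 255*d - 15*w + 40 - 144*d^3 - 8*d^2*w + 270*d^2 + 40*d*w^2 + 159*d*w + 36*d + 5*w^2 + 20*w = -144*d^3 - 250*d^2 - 109*d + w^2*(40*d + 5) + w*(-8*d^2 + 39*d + 5) - 10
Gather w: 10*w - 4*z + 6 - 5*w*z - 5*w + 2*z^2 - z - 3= w*(5 - 5*z) + 2*z^2 - 5*z + 3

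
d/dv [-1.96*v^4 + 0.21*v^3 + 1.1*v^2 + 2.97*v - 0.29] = -7.84*v^3 + 0.63*v^2 + 2.2*v + 2.97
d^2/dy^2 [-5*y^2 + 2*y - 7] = -10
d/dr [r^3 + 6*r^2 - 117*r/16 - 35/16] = 3*r^2 + 12*r - 117/16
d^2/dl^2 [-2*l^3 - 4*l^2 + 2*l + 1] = -12*l - 8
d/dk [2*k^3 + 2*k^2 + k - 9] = 6*k^2 + 4*k + 1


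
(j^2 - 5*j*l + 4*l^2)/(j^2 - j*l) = (j - 4*l)/j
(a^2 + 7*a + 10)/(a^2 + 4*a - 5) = (a + 2)/(a - 1)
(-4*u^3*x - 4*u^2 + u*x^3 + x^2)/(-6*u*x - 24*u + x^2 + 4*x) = (4*u^3*x + 4*u^2 - u*x^3 - x^2)/(6*u*x + 24*u - x^2 - 4*x)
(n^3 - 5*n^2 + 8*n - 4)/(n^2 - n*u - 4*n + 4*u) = (n^3 - 5*n^2 + 8*n - 4)/(n^2 - n*u - 4*n + 4*u)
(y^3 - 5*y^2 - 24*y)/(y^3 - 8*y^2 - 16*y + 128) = y*(y + 3)/(y^2 - 16)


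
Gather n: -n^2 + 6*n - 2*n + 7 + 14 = -n^2 + 4*n + 21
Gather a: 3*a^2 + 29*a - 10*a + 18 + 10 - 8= 3*a^2 + 19*a + 20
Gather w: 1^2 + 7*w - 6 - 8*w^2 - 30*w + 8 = -8*w^2 - 23*w + 3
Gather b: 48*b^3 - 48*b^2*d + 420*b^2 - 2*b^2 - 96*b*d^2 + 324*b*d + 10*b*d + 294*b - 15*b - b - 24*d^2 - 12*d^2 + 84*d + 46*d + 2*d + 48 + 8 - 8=48*b^3 + b^2*(418 - 48*d) + b*(-96*d^2 + 334*d + 278) - 36*d^2 + 132*d + 48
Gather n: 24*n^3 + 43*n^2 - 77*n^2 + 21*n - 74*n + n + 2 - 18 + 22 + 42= 24*n^3 - 34*n^2 - 52*n + 48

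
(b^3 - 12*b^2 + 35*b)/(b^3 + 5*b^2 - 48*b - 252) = b*(b - 5)/(b^2 + 12*b + 36)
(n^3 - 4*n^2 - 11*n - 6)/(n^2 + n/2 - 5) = 2*(n^3 - 4*n^2 - 11*n - 6)/(2*n^2 + n - 10)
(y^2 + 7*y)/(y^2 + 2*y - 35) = y/(y - 5)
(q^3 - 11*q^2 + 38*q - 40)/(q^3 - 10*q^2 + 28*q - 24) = (q^2 - 9*q + 20)/(q^2 - 8*q + 12)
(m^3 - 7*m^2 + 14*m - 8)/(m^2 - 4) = (m^2 - 5*m + 4)/(m + 2)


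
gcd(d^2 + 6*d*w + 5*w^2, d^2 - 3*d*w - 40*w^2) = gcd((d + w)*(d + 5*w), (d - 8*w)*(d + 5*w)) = d + 5*w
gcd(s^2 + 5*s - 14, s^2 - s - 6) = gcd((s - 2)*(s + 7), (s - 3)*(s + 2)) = 1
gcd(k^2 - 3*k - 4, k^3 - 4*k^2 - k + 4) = k^2 - 3*k - 4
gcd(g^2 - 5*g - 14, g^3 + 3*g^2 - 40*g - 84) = g + 2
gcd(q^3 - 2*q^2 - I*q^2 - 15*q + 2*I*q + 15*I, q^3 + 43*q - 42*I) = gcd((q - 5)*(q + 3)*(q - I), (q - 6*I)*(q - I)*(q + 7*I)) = q - I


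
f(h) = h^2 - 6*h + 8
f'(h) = 2*h - 6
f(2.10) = -0.19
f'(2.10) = -1.80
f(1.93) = 0.14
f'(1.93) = -2.14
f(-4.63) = 57.22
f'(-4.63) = -15.26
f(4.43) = 1.04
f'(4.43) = 2.86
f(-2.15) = 25.52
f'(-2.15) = -10.30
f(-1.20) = 16.64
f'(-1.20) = -8.40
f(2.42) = -0.66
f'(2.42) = -1.16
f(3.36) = -0.87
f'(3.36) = 0.72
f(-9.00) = 143.00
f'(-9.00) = -24.00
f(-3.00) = 35.00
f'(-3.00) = -12.00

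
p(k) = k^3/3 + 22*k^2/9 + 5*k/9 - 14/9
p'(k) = k^2 + 44*k/9 + 5/9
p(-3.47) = 12.02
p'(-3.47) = -4.37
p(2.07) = 13.03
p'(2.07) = 14.96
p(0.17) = -1.39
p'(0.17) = 1.42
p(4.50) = 80.82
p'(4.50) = 42.81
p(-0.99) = -0.03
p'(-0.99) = -3.30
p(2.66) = 23.49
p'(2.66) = 20.64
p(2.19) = 14.89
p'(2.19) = 16.06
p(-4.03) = 14.09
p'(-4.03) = -2.91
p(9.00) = 444.44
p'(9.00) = 125.56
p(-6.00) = 11.11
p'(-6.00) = 7.22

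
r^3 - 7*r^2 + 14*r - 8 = (r - 4)*(r - 2)*(r - 1)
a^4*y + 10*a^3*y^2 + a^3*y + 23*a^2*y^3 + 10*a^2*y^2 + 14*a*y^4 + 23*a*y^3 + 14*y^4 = (a + y)*(a + 2*y)*(a + 7*y)*(a*y + y)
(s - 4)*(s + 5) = s^2 + s - 20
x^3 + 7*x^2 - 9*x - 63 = (x - 3)*(x + 3)*(x + 7)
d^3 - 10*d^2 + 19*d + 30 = (d - 6)*(d - 5)*(d + 1)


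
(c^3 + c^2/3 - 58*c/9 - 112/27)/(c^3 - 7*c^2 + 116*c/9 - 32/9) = (9*c^2 + 27*c + 14)/(3*(3*c^2 - 13*c + 4))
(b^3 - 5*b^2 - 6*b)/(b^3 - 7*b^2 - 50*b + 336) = b*(b + 1)/(b^2 - b - 56)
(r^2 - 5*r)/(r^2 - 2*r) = (r - 5)/(r - 2)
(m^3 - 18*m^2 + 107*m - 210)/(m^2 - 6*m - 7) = (m^2 - 11*m + 30)/(m + 1)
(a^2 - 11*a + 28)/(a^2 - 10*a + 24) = (a - 7)/(a - 6)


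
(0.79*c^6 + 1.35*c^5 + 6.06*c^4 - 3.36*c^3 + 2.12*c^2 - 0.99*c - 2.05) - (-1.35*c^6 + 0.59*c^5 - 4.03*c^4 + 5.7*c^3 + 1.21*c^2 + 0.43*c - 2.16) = 2.14*c^6 + 0.76*c^5 + 10.09*c^4 - 9.06*c^3 + 0.91*c^2 - 1.42*c + 0.11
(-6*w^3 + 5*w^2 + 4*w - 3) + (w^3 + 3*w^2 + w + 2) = -5*w^3 + 8*w^2 + 5*w - 1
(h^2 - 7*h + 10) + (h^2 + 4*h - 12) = 2*h^2 - 3*h - 2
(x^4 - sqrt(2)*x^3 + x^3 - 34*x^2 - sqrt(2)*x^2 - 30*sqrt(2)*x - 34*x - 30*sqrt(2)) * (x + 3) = x^5 - sqrt(2)*x^4 + 4*x^4 - 31*x^3 - 4*sqrt(2)*x^3 - 136*x^2 - 33*sqrt(2)*x^2 - 120*sqrt(2)*x - 102*x - 90*sqrt(2)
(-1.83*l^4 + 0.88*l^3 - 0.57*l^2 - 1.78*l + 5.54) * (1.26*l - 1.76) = -2.3058*l^5 + 4.3296*l^4 - 2.267*l^3 - 1.2396*l^2 + 10.1132*l - 9.7504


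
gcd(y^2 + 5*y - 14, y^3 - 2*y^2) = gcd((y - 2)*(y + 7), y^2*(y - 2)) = y - 2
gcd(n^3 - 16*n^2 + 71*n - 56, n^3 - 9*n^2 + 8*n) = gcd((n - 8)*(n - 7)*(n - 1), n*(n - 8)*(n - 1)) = n^2 - 9*n + 8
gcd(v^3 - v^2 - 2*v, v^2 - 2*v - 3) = v + 1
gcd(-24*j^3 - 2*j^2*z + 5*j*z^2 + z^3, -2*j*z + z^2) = -2*j + z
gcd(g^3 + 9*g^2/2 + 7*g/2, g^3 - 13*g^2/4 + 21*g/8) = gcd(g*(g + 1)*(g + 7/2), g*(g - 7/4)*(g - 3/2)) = g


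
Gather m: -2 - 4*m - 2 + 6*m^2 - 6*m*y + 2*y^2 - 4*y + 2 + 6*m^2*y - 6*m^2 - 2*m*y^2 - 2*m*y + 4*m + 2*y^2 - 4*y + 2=6*m^2*y + m*(-2*y^2 - 8*y) + 4*y^2 - 8*y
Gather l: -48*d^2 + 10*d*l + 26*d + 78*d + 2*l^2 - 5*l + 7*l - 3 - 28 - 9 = -48*d^2 + 104*d + 2*l^2 + l*(10*d + 2) - 40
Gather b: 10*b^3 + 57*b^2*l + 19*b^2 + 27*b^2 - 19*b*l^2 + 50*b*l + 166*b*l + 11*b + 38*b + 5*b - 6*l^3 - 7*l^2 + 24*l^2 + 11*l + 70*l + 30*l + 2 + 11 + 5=10*b^3 + b^2*(57*l + 46) + b*(-19*l^2 + 216*l + 54) - 6*l^3 + 17*l^2 + 111*l + 18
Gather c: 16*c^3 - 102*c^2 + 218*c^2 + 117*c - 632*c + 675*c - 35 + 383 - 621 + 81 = 16*c^3 + 116*c^2 + 160*c - 192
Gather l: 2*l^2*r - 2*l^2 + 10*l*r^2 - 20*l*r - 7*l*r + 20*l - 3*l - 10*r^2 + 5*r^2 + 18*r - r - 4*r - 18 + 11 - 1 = l^2*(2*r - 2) + l*(10*r^2 - 27*r + 17) - 5*r^2 + 13*r - 8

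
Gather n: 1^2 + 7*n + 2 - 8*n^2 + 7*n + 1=-8*n^2 + 14*n + 4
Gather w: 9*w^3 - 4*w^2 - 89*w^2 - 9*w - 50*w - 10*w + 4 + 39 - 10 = 9*w^3 - 93*w^2 - 69*w + 33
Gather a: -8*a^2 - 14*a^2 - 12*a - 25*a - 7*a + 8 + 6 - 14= -22*a^2 - 44*a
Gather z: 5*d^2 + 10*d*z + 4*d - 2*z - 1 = 5*d^2 + 4*d + z*(10*d - 2) - 1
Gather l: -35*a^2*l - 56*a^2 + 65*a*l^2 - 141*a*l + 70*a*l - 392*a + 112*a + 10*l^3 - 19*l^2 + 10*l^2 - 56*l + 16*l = -56*a^2 - 280*a + 10*l^3 + l^2*(65*a - 9) + l*(-35*a^2 - 71*a - 40)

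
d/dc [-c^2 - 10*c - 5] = -2*c - 10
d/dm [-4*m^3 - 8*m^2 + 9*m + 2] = -12*m^2 - 16*m + 9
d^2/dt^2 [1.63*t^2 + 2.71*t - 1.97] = 3.26000000000000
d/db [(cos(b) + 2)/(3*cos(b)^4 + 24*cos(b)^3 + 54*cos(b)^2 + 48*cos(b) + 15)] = (cos(b) + 3)^2*sin(b)/((cos(b) + 1)^4*(cos(b) + 5)^2)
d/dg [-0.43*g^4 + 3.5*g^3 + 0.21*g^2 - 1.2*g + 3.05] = -1.72*g^3 + 10.5*g^2 + 0.42*g - 1.2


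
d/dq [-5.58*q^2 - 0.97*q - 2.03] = -11.16*q - 0.97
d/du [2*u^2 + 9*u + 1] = 4*u + 9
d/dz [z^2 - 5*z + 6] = 2*z - 5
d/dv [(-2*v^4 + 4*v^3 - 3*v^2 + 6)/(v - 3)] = (-6*v^4 + 32*v^3 - 39*v^2 + 18*v - 6)/(v^2 - 6*v + 9)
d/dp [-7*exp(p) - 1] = -7*exp(p)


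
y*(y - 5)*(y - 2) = y^3 - 7*y^2 + 10*y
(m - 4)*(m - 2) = m^2 - 6*m + 8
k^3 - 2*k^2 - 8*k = k*(k - 4)*(k + 2)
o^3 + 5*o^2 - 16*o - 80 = (o - 4)*(o + 4)*(o + 5)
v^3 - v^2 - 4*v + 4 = (v - 2)*(v - 1)*(v + 2)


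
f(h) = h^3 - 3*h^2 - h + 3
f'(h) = 3*h^2 - 6*h - 1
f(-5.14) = -206.92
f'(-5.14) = 109.10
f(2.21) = -3.07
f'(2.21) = 0.39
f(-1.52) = -5.92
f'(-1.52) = 15.05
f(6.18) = 118.27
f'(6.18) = 76.50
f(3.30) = 2.97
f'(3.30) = 11.87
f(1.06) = -0.24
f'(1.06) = -3.99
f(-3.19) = -56.80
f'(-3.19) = 48.67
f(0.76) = 0.95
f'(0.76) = -3.83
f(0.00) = 3.00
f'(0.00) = -1.00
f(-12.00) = -2145.00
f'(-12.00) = 503.00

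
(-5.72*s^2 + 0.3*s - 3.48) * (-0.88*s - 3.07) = 5.0336*s^3 + 17.2964*s^2 + 2.1414*s + 10.6836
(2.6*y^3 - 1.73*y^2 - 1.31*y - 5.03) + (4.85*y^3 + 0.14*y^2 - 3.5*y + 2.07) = 7.45*y^3 - 1.59*y^2 - 4.81*y - 2.96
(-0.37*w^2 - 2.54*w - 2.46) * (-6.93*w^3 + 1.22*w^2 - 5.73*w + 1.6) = 2.5641*w^5 + 17.1508*w^4 + 16.0691*w^3 + 10.961*w^2 + 10.0318*w - 3.936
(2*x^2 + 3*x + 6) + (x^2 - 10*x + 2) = 3*x^2 - 7*x + 8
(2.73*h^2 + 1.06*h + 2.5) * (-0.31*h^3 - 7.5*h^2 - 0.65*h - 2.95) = -0.8463*h^5 - 20.8036*h^4 - 10.4995*h^3 - 27.4925*h^2 - 4.752*h - 7.375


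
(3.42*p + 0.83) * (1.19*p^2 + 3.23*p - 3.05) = 4.0698*p^3 + 12.0343*p^2 - 7.7501*p - 2.5315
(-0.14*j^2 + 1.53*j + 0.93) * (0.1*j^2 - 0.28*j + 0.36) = -0.014*j^4 + 0.1922*j^3 - 0.3858*j^2 + 0.2904*j + 0.3348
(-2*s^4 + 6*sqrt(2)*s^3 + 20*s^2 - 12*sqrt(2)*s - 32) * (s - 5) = -2*s^5 + 6*sqrt(2)*s^4 + 10*s^4 - 30*sqrt(2)*s^3 + 20*s^3 - 100*s^2 - 12*sqrt(2)*s^2 - 32*s + 60*sqrt(2)*s + 160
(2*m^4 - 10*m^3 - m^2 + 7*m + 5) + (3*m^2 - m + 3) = 2*m^4 - 10*m^3 + 2*m^2 + 6*m + 8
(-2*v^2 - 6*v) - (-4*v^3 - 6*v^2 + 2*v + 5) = 4*v^3 + 4*v^2 - 8*v - 5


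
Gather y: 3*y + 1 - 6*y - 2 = -3*y - 1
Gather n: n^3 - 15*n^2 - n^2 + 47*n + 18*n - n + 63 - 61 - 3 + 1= n^3 - 16*n^2 + 64*n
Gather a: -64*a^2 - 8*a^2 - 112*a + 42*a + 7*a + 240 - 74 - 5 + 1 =-72*a^2 - 63*a + 162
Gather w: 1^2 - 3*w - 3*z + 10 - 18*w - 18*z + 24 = -21*w - 21*z + 35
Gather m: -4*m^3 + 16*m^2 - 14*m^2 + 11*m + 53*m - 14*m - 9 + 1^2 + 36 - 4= -4*m^3 + 2*m^2 + 50*m + 24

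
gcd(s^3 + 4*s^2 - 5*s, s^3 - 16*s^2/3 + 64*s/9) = s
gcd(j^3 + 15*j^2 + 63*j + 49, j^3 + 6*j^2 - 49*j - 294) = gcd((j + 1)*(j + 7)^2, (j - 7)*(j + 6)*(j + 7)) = j + 7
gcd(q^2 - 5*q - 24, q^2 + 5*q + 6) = q + 3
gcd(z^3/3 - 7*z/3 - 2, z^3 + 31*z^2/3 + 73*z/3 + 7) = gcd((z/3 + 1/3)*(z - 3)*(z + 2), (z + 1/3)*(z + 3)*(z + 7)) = 1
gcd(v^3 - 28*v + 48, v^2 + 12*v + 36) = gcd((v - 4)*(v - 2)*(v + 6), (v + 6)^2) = v + 6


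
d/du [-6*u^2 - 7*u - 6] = -12*u - 7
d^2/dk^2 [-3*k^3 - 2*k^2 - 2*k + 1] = -18*k - 4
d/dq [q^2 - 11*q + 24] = 2*q - 11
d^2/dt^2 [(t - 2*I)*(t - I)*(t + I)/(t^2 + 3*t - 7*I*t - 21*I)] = (t^3*(-50 - 30*I) + t^2*(-630 - 390*I) + t*(-2730 + 90*I) + 210 + 2050*I)/(t^6 + t^5*(9 - 21*I) + t^4*(-120 - 189*I) + t^3*(-1296 - 224*I) + t^2*(-3969 + 2520*I) + t*(-3969 + 9261*I) + 9261*I)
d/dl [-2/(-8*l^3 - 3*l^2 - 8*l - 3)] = 4*(-12*l^2 - 3*l - 4)/(8*l^3 + 3*l^2 + 8*l + 3)^2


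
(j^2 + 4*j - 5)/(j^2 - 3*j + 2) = (j + 5)/(j - 2)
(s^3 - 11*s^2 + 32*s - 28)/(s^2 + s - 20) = (s^3 - 11*s^2 + 32*s - 28)/(s^2 + s - 20)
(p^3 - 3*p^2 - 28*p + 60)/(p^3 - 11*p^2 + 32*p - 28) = (p^2 - p - 30)/(p^2 - 9*p + 14)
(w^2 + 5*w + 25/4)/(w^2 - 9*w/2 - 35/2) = (w + 5/2)/(w - 7)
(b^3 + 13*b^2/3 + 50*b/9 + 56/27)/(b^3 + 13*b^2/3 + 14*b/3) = (b^2 + 2*b + 8/9)/(b*(b + 2))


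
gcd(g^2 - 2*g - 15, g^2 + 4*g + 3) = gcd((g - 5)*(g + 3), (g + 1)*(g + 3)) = g + 3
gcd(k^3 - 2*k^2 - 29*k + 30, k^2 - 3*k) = 1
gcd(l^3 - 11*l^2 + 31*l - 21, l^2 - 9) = l - 3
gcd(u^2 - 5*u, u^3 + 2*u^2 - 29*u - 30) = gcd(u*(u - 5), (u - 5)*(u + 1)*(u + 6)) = u - 5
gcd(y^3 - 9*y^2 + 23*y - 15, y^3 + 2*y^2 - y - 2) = y - 1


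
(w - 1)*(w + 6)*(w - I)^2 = w^4 + 5*w^3 - 2*I*w^3 - 7*w^2 - 10*I*w^2 - 5*w + 12*I*w + 6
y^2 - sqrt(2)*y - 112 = (y - 8*sqrt(2))*(y + 7*sqrt(2))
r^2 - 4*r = r*(r - 4)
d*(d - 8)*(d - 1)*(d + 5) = d^4 - 4*d^3 - 37*d^2 + 40*d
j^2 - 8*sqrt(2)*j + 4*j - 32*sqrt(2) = (j + 4)*(j - 8*sqrt(2))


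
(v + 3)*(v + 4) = v^2 + 7*v + 12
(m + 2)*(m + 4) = m^2 + 6*m + 8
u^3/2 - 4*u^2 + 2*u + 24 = (u/2 + 1)*(u - 6)*(u - 4)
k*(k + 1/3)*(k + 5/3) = k^3 + 2*k^2 + 5*k/9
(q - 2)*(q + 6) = q^2 + 4*q - 12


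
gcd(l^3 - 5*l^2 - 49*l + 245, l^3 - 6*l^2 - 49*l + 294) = l^2 - 49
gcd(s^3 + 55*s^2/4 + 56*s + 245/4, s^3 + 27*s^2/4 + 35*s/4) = s^2 + 27*s/4 + 35/4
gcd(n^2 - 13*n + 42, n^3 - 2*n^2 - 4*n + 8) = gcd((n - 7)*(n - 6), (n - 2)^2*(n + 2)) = 1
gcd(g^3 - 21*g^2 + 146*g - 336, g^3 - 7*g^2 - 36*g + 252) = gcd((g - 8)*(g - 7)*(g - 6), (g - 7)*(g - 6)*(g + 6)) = g^2 - 13*g + 42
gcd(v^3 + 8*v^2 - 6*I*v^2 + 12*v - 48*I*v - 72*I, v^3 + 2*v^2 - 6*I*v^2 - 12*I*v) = v^2 + v*(2 - 6*I) - 12*I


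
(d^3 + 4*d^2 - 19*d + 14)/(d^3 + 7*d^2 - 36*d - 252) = (d^2 - 3*d + 2)/(d^2 - 36)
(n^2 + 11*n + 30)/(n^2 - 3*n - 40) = (n + 6)/(n - 8)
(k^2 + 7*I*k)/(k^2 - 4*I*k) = (k + 7*I)/(k - 4*I)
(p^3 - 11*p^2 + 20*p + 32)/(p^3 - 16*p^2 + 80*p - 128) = (p + 1)/(p - 4)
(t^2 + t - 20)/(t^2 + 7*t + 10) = (t - 4)/(t + 2)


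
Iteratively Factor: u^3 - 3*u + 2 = (u - 1)*(u^2 + u - 2) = (u - 1)^2*(u + 2)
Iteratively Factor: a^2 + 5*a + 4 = (a + 1)*(a + 4)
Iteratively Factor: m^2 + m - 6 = (m - 2)*(m + 3)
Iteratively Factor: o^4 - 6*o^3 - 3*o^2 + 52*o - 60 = (o + 3)*(o^3 - 9*o^2 + 24*o - 20) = (o - 2)*(o + 3)*(o^2 - 7*o + 10) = (o - 2)^2*(o + 3)*(o - 5)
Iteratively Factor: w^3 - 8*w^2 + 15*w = (w - 5)*(w^2 - 3*w) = w*(w - 5)*(w - 3)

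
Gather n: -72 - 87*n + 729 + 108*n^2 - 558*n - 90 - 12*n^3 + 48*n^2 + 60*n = -12*n^3 + 156*n^2 - 585*n + 567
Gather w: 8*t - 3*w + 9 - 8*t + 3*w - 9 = 0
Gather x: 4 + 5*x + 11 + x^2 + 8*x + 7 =x^2 + 13*x + 22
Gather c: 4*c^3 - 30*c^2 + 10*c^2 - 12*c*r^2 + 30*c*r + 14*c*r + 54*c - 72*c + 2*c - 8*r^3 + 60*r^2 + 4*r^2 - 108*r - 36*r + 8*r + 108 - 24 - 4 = 4*c^3 - 20*c^2 + c*(-12*r^2 + 44*r - 16) - 8*r^3 + 64*r^2 - 136*r + 80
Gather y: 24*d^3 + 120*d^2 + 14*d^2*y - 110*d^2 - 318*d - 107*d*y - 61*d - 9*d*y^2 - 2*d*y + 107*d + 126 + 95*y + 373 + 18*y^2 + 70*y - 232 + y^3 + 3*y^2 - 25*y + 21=24*d^3 + 10*d^2 - 272*d + y^3 + y^2*(21 - 9*d) + y*(14*d^2 - 109*d + 140) + 288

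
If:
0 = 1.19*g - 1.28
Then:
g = 1.08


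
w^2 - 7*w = w*(w - 7)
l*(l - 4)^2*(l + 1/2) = l^4 - 15*l^3/2 + 12*l^2 + 8*l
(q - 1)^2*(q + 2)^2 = q^4 + 2*q^3 - 3*q^2 - 4*q + 4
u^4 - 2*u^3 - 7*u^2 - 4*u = u*(u - 4)*(u + 1)^2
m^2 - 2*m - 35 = (m - 7)*(m + 5)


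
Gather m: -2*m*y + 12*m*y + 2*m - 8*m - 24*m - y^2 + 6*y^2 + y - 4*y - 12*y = m*(10*y - 30) + 5*y^2 - 15*y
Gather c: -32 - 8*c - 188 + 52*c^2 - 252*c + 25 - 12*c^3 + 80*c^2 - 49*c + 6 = -12*c^3 + 132*c^2 - 309*c - 189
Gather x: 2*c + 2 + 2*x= 2*c + 2*x + 2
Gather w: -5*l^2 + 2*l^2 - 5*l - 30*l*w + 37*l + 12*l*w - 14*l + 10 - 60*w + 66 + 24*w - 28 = -3*l^2 + 18*l + w*(-18*l - 36) + 48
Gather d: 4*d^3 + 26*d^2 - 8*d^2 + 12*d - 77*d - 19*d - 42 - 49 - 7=4*d^3 + 18*d^2 - 84*d - 98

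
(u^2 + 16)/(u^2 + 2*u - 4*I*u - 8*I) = (u + 4*I)/(u + 2)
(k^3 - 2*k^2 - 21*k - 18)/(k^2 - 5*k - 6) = k + 3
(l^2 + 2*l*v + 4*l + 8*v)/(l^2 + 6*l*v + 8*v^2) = (l + 4)/(l + 4*v)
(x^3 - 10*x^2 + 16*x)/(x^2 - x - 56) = x*(x - 2)/(x + 7)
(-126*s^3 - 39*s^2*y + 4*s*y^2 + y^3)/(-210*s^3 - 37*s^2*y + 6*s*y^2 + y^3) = (3*s + y)/(5*s + y)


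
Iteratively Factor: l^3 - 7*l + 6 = (l - 1)*(l^2 + l - 6) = (l - 2)*(l - 1)*(l + 3)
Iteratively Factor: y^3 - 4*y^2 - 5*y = (y - 5)*(y^2 + y) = y*(y - 5)*(y + 1)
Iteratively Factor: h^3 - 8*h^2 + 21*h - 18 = (h - 3)*(h^2 - 5*h + 6) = (h - 3)^2*(h - 2)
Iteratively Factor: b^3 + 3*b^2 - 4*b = (b - 1)*(b^2 + 4*b) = b*(b - 1)*(b + 4)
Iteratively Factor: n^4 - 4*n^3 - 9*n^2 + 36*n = (n)*(n^3 - 4*n^2 - 9*n + 36) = n*(n + 3)*(n^2 - 7*n + 12) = n*(n - 3)*(n + 3)*(n - 4)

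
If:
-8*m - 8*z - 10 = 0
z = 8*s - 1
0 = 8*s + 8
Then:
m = 31/4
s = -1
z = -9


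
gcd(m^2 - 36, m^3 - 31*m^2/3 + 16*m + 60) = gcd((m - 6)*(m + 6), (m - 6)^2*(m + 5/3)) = m - 6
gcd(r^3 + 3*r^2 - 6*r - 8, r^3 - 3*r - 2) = r^2 - r - 2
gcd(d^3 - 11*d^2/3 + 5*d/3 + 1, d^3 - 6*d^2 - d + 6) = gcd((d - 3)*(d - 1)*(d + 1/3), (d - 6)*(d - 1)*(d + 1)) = d - 1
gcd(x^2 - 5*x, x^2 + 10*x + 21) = 1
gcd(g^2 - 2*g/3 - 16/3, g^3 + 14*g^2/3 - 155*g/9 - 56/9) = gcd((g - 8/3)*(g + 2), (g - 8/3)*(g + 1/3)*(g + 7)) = g - 8/3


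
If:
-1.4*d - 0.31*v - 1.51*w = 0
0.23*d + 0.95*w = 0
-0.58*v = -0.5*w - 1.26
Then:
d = -0.69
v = 2.32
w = 0.17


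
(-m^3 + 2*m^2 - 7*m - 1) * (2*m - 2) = -2*m^4 + 6*m^3 - 18*m^2 + 12*m + 2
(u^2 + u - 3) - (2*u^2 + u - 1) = -u^2 - 2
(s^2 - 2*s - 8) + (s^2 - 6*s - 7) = 2*s^2 - 8*s - 15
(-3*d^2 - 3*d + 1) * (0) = 0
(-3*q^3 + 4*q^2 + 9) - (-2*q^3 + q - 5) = -q^3 + 4*q^2 - q + 14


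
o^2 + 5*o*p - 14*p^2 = (o - 2*p)*(o + 7*p)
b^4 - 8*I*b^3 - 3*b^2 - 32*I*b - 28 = (b - 7*I)*(b - 2*I)*(b - I)*(b + 2*I)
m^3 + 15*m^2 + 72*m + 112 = (m + 4)^2*(m + 7)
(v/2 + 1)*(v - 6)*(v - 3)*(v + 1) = v^4/2 - 3*v^3 - 7*v^2/2 + 18*v + 18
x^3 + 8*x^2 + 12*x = x*(x + 2)*(x + 6)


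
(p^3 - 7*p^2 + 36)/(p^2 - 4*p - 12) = p - 3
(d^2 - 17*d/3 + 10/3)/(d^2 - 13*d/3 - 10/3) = (3*d - 2)/(3*d + 2)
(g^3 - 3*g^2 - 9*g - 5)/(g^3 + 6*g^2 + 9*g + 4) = (g - 5)/(g + 4)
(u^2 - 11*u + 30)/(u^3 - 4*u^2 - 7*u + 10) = (u - 6)/(u^2 + u - 2)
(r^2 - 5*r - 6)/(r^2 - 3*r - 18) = (r + 1)/(r + 3)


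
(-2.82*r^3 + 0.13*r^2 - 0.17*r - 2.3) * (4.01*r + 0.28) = -11.3082*r^4 - 0.2683*r^3 - 0.6453*r^2 - 9.2706*r - 0.644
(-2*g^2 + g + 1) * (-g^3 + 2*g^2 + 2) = 2*g^5 - 5*g^4 + g^3 - 2*g^2 + 2*g + 2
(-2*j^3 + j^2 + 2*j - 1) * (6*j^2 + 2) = -12*j^5 + 6*j^4 + 8*j^3 - 4*j^2 + 4*j - 2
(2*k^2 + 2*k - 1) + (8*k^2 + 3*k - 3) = 10*k^2 + 5*k - 4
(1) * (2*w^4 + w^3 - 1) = 2*w^4 + w^3 - 1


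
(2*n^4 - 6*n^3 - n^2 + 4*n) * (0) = 0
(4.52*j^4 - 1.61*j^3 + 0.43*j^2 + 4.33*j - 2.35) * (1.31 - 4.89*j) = -22.1028*j^5 + 13.7941*j^4 - 4.2118*j^3 - 20.6104*j^2 + 17.1638*j - 3.0785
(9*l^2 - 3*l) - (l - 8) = 9*l^2 - 4*l + 8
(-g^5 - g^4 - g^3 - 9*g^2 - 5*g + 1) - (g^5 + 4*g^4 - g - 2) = -2*g^5 - 5*g^4 - g^3 - 9*g^2 - 4*g + 3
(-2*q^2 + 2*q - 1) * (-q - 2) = 2*q^3 + 2*q^2 - 3*q + 2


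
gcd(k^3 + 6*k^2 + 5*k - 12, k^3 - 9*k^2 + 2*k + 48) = 1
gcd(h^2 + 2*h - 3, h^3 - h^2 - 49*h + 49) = h - 1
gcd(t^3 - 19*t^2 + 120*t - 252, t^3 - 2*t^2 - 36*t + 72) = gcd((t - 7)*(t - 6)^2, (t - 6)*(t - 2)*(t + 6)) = t - 6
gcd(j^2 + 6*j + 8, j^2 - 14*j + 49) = 1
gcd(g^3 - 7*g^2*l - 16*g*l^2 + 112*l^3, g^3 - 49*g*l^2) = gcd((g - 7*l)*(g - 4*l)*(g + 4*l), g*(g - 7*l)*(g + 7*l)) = g - 7*l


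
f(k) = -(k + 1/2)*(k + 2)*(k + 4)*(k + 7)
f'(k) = -(k + 1/2)*(k + 2)*(k + 4) - (k + 1/2)*(k + 2)*(k + 7) - (k + 1/2)*(k + 4)*(k + 7) - (k + 2)*(k + 4)*(k + 7)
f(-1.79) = 3.12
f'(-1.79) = 14.45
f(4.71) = -3565.62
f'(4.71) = -1929.63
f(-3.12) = -10.02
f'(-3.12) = -1.20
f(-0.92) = 8.49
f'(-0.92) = -8.20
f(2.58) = -889.22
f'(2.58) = -710.82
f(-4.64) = 16.51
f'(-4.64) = -29.04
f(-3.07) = -10.05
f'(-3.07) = -0.06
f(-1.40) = 7.86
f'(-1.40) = 8.80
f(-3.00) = -10.00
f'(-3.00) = 1.50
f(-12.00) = -4600.00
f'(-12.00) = 2355.00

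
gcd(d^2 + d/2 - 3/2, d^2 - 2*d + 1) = d - 1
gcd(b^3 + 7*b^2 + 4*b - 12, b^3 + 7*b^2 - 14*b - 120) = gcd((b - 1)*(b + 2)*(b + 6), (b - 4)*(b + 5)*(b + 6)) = b + 6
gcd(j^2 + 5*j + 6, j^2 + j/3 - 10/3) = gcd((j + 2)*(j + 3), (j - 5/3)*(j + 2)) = j + 2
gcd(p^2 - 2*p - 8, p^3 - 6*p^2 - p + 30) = p + 2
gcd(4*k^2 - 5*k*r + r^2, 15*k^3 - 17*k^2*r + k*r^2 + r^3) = -k + r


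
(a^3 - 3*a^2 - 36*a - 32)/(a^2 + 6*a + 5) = (a^2 - 4*a - 32)/(a + 5)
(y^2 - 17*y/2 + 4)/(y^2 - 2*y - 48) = (y - 1/2)/(y + 6)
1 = 1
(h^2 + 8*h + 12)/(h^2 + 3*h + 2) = (h + 6)/(h + 1)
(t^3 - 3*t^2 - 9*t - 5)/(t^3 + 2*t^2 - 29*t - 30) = (t + 1)/(t + 6)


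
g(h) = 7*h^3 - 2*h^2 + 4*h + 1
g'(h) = 21*h^2 - 4*h + 4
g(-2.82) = -183.17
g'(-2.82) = 182.28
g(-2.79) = -177.75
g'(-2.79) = 178.63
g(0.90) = 8.08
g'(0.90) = 17.41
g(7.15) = 2486.04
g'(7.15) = 1048.97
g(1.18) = 14.44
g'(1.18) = 28.52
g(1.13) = 13.07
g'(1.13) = 26.29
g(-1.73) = -48.15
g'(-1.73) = 73.77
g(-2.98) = -213.93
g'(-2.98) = 202.41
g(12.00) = 11857.00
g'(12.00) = 2980.00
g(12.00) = 11857.00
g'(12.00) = 2980.00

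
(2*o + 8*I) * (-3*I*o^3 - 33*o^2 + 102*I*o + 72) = -6*I*o^4 - 42*o^3 - 60*I*o^2 - 672*o + 576*I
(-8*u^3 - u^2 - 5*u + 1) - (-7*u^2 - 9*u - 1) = -8*u^3 + 6*u^2 + 4*u + 2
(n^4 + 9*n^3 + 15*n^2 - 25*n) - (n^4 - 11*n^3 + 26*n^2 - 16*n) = 20*n^3 - 11*n^2 - 9*n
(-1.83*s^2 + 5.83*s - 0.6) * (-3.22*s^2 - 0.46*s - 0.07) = 5.8926*s^4 - 17.9308*s^3 - 0.6217*s^2 - 0.1321*s + 0.042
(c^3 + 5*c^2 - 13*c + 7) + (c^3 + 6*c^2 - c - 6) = 2*c^3 + 11*c^2 - 14*c + 1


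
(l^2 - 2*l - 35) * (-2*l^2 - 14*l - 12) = -2*l^4 - 10*l^3 + 86*l^2 + 514*l + 420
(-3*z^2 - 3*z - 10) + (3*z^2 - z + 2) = -4*z - 8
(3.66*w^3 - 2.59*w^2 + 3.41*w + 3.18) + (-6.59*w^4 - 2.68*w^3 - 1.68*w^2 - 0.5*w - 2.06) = -6.59*w^4 + 0.98*w^3 - 4.27*w^2 + 2.91*w + 1.12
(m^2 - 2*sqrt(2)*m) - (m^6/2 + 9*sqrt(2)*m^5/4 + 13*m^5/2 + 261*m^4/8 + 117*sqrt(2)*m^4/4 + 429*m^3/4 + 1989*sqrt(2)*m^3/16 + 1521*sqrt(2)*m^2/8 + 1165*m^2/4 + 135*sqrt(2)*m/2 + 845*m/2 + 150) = -m^6/2 - 13*m^5/2 - 9*sqrt(2)*m^5/4 - 117*sqrt(2)*m^4/4 - 261*m^4/8 - 1989*sqrt(2)*m^3/16 - 429*m^3/4 - 1161*m^2/4 - 1521*sqrt(2)*m^2/8 - 845*m/2 - 139*sqrt(2)*m/2 - 150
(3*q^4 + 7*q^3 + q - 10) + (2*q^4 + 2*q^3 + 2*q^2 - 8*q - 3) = 5*q^4 + 9*q^3 + 2*q^2 - 7*q - 13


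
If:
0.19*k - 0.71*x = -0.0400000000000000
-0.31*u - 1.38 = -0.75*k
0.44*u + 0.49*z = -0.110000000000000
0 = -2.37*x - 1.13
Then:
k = -1.99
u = -9.27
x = -0.48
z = 8.10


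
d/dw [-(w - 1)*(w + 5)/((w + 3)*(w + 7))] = 2*(-3*w^2 - 26*w - 67)/(w^4 + 20*w^3 + 142*w^2 + 420*w + 441)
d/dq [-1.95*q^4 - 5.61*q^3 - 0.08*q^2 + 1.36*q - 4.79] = -7.8*q^3 - 16.83*q^2 - 0.16*q + 1.36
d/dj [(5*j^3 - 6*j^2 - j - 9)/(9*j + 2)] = (90*j^3 - 24*j^2 - 24*j + 79)/(81*j^2 + 36*j + 4)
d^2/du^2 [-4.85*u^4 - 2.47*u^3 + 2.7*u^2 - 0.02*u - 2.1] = -58.2*u^2 - 14.82*u + 5.4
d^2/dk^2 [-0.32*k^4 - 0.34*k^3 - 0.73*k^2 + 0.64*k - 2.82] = -3.84*k^2 - 2.04*k - 1.46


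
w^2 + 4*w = w*(w + 4)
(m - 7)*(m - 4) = m^2 - 11*m + 28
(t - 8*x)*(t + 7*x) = t^2 - t*x - 56*x^2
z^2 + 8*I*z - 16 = (z + 4*I)^2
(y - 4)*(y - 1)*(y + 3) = y^3 - 2*y^2 - 11*y + 12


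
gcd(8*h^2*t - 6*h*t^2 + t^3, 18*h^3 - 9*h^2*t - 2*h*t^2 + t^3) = -2*h + t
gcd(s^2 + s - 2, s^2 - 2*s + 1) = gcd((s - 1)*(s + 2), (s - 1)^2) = s - 1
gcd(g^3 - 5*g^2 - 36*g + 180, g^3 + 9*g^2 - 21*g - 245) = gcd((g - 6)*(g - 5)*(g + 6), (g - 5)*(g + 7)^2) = g - 5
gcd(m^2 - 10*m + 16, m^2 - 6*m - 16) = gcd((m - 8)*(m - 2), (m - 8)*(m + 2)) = m - 8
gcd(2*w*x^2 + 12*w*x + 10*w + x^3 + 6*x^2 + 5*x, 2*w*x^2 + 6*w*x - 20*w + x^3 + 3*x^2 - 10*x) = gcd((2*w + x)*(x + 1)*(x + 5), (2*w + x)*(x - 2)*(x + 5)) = 2*w*x + 10*w + x^2 + 5*x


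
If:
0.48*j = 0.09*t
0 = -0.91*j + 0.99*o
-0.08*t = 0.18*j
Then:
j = 0.00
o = 0.00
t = 0.00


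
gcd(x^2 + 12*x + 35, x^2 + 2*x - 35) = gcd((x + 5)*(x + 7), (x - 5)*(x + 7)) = x + 7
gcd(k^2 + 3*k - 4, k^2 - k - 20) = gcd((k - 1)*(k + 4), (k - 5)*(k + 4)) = k + 4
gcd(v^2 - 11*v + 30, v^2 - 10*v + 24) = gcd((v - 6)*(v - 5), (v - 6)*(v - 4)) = v - 6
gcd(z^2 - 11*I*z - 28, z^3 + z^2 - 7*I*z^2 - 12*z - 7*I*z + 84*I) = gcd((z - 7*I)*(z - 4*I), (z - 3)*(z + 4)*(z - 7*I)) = z - 7*I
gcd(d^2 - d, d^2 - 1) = d - 1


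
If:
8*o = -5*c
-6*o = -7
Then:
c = -28/15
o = 7/6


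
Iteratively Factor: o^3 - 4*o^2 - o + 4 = (o - 4)*(o^2 - 1) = (o - 4)*(o + 1)*(o - 1)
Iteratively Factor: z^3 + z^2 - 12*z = (z)*(z^2 + z - 12) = z*(z + 4)*(z - 3)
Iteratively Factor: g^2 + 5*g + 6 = (g + 2)*(g + 3)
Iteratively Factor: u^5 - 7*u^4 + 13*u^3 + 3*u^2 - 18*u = (u - 2)*(u^4 - 5*u^3 + 3*u^2 + 9*u) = (u - 3)*(u - 2)*(u^3 - 2*u^2 - 3*u) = u*(u - 3)*(u - 2)*(u^2 - 2*u - 3) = u*(u - 3)*(u - 2)*(u + 1)*(u - 3)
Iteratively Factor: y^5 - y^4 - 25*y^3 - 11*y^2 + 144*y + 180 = (y + 3)*(y^4 - 4*y^3 - 13*y^2 + 28*y + 60) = (y + 2)*(y + 3)*(y^3 - 6*y^2 - y + 30) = (y + 2)^2*(y + 3)*(y^2 - 8*y + 15) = (y - 5)*(y + 2)^2*(y + 3)*(y - 3)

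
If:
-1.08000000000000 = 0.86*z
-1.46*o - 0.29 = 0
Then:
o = -0.20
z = -1.26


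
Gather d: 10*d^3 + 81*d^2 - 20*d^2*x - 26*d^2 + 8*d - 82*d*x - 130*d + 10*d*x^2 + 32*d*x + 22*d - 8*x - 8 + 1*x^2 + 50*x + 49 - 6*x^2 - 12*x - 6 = 10*d^3 + d^2*(55 - 20*x) + d*(10*x^2 - 50*x - 100) - 5*x^2 + 30*x + 35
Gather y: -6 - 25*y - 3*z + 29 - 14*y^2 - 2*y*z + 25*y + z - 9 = -14*y^2 - 2*y*z - 2*z + 14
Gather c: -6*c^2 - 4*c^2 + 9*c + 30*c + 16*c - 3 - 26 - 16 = -10*c^2 + 55*c - 45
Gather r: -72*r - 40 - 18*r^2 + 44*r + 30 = -18*r^2 - 28*r - 10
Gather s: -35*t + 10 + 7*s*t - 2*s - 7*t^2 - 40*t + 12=s*(7*t - 2) - 7*t^2 - 75*t + 22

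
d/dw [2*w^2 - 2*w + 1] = 4*w - 2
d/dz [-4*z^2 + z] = 1 - 8*z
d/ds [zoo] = 0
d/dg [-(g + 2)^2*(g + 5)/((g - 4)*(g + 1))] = (-g^4 + 6*g^3 + 63*g^2 + 112*g + 36)/(g^4 - 6*g^3 + g^2 + 24*g + 16)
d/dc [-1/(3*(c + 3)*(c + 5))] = 2*(c + 4)/(3*(c + 3)^2*(c + 5)^2)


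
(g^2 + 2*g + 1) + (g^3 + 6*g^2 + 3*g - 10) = g^3 + 7*g^2 + 5*g - 9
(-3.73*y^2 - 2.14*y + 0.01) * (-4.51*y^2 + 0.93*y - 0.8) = 16.8223*y^4 + 6.1825*y^3 + 0.9487*y^2 + 1.7213*y - 0.008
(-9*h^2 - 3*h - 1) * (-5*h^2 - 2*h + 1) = 45*h^4 + 33*h^3 + 2*h^2 - h - 1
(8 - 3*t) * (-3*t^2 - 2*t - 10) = 9*t^3 - 18*t^2 + 14*t - 80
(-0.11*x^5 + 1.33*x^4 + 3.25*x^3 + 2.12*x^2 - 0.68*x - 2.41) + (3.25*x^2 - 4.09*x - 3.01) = -0.11*x^5 + 1.33*x^4 + 3.25*x^3 + 5.37*x^2 - 4.77*x - 5.42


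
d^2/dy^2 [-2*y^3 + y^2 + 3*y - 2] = 2 - 12*y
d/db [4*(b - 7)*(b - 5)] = 8*b - 48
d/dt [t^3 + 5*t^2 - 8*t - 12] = 3*t^2 + 10*t - 8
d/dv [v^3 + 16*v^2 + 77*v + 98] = 3*v^2 + 32*v + 77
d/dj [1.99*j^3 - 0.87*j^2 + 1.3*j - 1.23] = 5.97*j^2 - 1.74*j + 1.3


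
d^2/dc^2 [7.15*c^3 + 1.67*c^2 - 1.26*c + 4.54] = 42.9*c + 3.34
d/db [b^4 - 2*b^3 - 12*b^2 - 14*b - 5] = 4*b^3 - 6*b^2 - 24*b - 14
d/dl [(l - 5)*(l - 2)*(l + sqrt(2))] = 3*l^2 - 14*l + 2*sqrt(2)*l - 7*sqrt(2) + 10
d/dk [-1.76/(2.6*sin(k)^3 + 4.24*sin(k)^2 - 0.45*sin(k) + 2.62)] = (13.728*sin(k)^2 + 14.9248*sin(k) - 0.792)*cos(k)/(2.6*sin(k)^3 + 4.24*sin(k)^2 - 0.45*sin(k) + 2.62)^2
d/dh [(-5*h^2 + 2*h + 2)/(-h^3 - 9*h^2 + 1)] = (3*h*(h + 6)*(-5*h^2 + 2*h + 2) + 2*(5*h - 1)*(h^3 + 9*h^2 - 1))/(h^3 + 9*h^2 - 1)^2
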